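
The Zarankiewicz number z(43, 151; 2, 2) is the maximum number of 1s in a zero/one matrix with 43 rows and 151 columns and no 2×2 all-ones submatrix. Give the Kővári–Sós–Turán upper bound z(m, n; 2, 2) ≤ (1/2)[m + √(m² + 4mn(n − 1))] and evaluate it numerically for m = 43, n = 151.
z(43, 151; 2, 2) ≤ (1/2)[43 + √(43² + 4·43·151·150)] = (1/2)[43 + √3897649] = 1008.6232

Kővári–Sós–Turán: let r_1, ..., r_43 be the row sums and z = Σ r_i the total number of 1s. Each pair of columns can share at most one row with both entries 1 (else a 2×2 all-ones block appears), so Σ_i C(r_i, 2) ≤ C(151, 2) = 11325. By convexity Σ_i C(r_i, 2) ≥ 43·C(z/43, 2) = z(z − 43)/(2·43), giving z² − 43z − 43·151·150 ≤ 0 and hence z ≤ (1/2)[43 + √(1849 + 4·973950)] = (1/2)[43 + √3897649] ≈ (1/2)(43 + 1974.2464) = 1008.6232.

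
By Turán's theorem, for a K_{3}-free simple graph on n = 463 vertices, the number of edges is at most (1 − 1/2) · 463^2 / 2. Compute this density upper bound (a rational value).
Turán density bound = (1/2) · 463^2/2 = 214369/4 ≈ 53592.25

Turán's theorem: ex(n, K_{r+1}) is achieved by the complete r-partite Turán graph T(n, r) with parts as balanced as possible, and is at most (1 − 1/r) · n^2/2. For r = 2, n = 463: the density bound is (1/2) · 214369/2 = 214369/4 ≈ 53592.25. The integer-valued extremum is e(T(463, 2)) = 53592, which is strictly less than the density bound 214369/4 since 2 ∤ 463 (the parts of T(463, 2) cannot all be equal).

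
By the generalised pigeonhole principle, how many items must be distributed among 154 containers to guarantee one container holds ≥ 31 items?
n = (31 − 1)·154 + 1 = 4621

By the generalised pigeonhole principle, to guarantee some box contains ≥ r objects we need more than (r − 1) · k objects total. Threshold: n = (r − 1) · k + 1. With r = 31 and k = 154: n = 30 · 154 + 1 = 4620 + 1 = 4621. For n = 4620 = 30 · 154, we can put exactly 30 objects in every box, avoiding 31 in any single one — so 4621 is tight.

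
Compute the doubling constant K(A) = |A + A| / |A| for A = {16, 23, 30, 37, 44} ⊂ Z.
K = |A + A| / |A| = 9/5

Enumerate A + A = {a + b : a, b ∈ A}. With |A| = 5, there are |A|^2 = 25 ordered sum pairs; collecting distinct values, A + A = {32, 39, 46, 53, 60, 67, 74, 81, 88}, so |A + A| = 9. Thus K = 9/5. Here |A + A| = 2|A| − 1 = 9, the minimum possible — so K = 9/5 is minimal, which holds iff A is an arithmetic progression.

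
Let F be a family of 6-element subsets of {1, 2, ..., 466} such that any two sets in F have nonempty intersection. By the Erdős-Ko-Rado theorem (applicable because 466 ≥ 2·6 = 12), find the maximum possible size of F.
max |F| = C(465, 5) = 177301977468

Erdős-Ko-Rado (1961): when n ≥ 2k, max |F| = C(n−1, k−1). The bound is attained by the star {A : i ∈ A} for any fixed i ∈ [n]. Here C(466−1, 6−1) = C(465, 5) = 177301977468.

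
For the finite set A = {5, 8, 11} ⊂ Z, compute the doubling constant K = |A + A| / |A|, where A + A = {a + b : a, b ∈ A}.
K = |A + A| / |A| = 5/3

Enumerate A + A = {a + b : a, b ∈ A}. With |A| = 3, there are |A|^2 = 9 ordered sum pairs; collecting distinct values, A + A = {10, 13, 16, 19, 22}, so |A + A| = 5. Thus K = 5/3. Here |A + A| = 2|A| − 1 = 5, the minimum possible — so K = 5/3 is minimal, which holds iff A is an arithmetic progression.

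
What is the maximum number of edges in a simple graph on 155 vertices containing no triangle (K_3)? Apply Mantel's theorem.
ex(155, K_3) = ⌊155^2/4⌋ = 6006

Mantel (1907): a triangle-free graph on n vertices has at most ⌊n^2/4⌋ edges, with equality for the complete bipartite graph K_{⌊n/2⌋, ⌈n/2⌉}. For n = 155: ⌊155^2/4⌋ = ⌊24025/4⌋ = 6006. The extremal graph is K_{77, 78}, which has 77·78 = 6006 edges.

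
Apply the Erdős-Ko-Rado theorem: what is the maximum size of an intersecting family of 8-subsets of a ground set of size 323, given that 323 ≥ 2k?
max |F| = C(322, 7) = 66687508765504

The Erdős-Ko-Rado theorem states: for n ≥ 2k, an intersecting family of k-subsets of an n-element set has size at most C(n − 1, k − 1), with equality for 'star' families {A ⊆ [n] : |A| = k, i ∈ A} (fix an element i). For n = 323, k = 8: C(322, 7) = 66687508765504.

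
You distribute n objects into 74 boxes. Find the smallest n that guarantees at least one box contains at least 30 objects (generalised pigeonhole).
n = (30 − 1)·74 + 1 = 2147

By the generalised pigeonhole principle, to guarantee some box contains ≥ r objects we need more than (r − 1) · k objects total. Threshold: n = (r − 1) · k + 1. With r = 30 and k = 74: n = 29 · 74 + 1 = 2146 + 1 = 2147. For n = 2146 = 29 · 74, we can put exactly 29 objects in every box, avoiding 30 in any single one — so 2147 is tight.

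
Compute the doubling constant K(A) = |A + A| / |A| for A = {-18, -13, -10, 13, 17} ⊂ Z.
K = |A + A| / |A| = 15/5 = 3

Enumerate A + A = {a + b : a, b ∈ A}. With |A| = 5, there are |A|^2 = 25 ordered sum pairs; collecting distinct values, A + A = {-36, -31, -28, -26, -23, -20, -5, -1, 0, 3, 4, 7, 26, 30, 34}, so |A + A| = 15. Thus K = 15/5 = 3. For comparison, the minimum possible |A + A| over all 5-element sets is 2·5 − 1 = 9 (so min K = 9/5), attained only by arithmetic progressions.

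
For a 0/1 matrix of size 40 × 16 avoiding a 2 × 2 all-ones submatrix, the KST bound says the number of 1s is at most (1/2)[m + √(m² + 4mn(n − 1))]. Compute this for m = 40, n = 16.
z(40, 16; 2, 2) ≤ (1/2)[40 + √(40² + 4·40·16·15)] = (1/2)[40 + √40000] = 120

Kővári–Sós–Turán: let r_1, ..., r_40 be the row sums and z = Σ r_i the total number of 1s. Each pair of columns can share at most one row with both entries 1 (else a 2×2 all-ones block appears), so Σ_i C(r_i, 2) ≤ C(16, 2) = 120. By convexity Σ_i C(r_i, 2) ≥ 40·C(z/40, 2) = z(z − 40)/(2·40), giving z² − 40z − 40·16·15 ≤ 0 and hence z ≤ (1/2)[40 + √(1600 + 4·9600)] = (1/2)[40 + √40000] ≈ (1/2)(40 + 200) = 120.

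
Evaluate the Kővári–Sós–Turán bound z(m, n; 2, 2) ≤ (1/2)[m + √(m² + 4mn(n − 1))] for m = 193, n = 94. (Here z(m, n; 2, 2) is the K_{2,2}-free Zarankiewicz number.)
z(193, 94; 2, 2) ≤ (1/2)[193 + √(193² + 4·193·94·93)] = (1/2)[193 + √6786073] = 1399.0046

Kővári–Sós–Turán: let r_1, ..., r_193 be the row sums and z = Σ r_i the total number of 1s. Each pair of columns can share at most one row with both entries 1 (else a 2×2 all-ones block appears), so Σ_i C(r_i, 2) ≤ C(94, 2) = 4371. By convexity Σ_i C(r_i, 2) ≥ 193·C(z/193, 2) = z(z − 193)/(2·193), giving z² − 193z − 193·94·93 ≤ 0 and hence z ≤ (1/2)[193 + √(37249 + 4·1687206)] = (1/2)[193 + √6786073] ≈ (1/2)(193 + 2605.0092) = 1399.0046.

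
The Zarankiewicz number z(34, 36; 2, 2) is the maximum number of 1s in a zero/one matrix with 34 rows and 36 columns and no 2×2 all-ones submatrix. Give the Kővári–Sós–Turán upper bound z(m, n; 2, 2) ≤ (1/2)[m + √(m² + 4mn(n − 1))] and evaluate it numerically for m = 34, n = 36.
z(34, 36; 2, 2) ≤ (1/2)[34 + √(34² + 4·34·36·35)] = (1/2)[34 + √172516] = 224.6752

Kővári–Sós–Turán: let r_1, ..., r_34 be the row sums and z = Σ r_i the total number of 1s. Each pair of columns can share at most one row with both entries 1 (else a 2×2 all-ones block appears), so Σ_i C(r_i, 2) ≤ C(36, 2) = 630. By convexity Σ_i C(r_i, 2) ≥ 34·C(z/34, 2) = z(z − 34)/(2·34), giving z² − 34z − 34·36·35 ≤ 0 and hence z ≤ (1/2)[34 + √(1156 + 4·42840)] = (1/2)[34 + √172516] ≈ (1/2)(34 + 415.3505) = 224.6752.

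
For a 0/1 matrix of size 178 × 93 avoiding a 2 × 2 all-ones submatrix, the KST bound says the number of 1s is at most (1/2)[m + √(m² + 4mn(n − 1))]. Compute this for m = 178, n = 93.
z(178, 93; 2, 2) ≤ (1/2)[178 + √(178² + 4·178·93·92)] = (1/2)[178 + √6123556] = 1326.291

Kővári–Sós–Turán: let r_1, ..., r_178 be the row sums and z = Σ r_i the total number of 1s. Each pair of columns can share at most one row with both entries 1 (else a 2×2 all-ones block appears), so Σ_i C(r_i, 2) ≤ C(93, 2) = 4278. By convexity Σ_i C(r_i, 2) ≥ 178·C(z/178, 2) = z(z − 178)/(2·178), giving z² − 178z − 178·93·92 ≤ 0 and hence z ≤ (1/2)[178 + √(31684 + 4·1522968)] = (1/2)[178 + √6123556] ≈ (1/2)(178 + 2474.582) = 1326.291.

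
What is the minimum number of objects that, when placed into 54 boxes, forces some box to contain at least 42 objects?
n = (42 − 1)·54 + 1 = 2215

By the generalised pigeonhole principle, to guarantee some box contains ≥ r objects we need more than (r − 1) · k objects total. Threshold: n = (r − 1) · k + 1. With r = 42 and k = 54: n = 41 · 54 + 1 = 2214 + 1 = 2215. For n = 2214 = 41 · 54, we can put exactly 41 objects in every box, avoiding 42 in any single one — so 2215 is tight.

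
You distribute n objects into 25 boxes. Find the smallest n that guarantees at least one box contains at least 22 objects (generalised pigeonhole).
n = (22 − 1)·25 + 1 = 526

By the generalised pigeonhole principle, to guarantee some box contains ≥ r objects we need more than (r − 1) · k objects total. Threshold: n = (r − 1) · k + 1. With r = 22 and k = 25: n = 21 · 25 + 1 = 525 + 1 = 526. For n = 525 = 21 · 25, we can put exactly 21 objects in every box, avoiding 22 in any single one — so 526 is tight.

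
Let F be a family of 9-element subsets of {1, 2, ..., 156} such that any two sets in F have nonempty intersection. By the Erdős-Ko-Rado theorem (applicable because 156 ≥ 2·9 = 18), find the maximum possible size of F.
max |F| = C(155, 8) = 6876747915675

Erdős-Ko-Rado (1961): when n ≥ 2k, max |F| = C(n−1, k−1). The bound is attained by the star {A : i ∈ A} for any fixed i ∈ [n]. Here C(156−1, 9−1) = C(155, 8) = 6876747915675.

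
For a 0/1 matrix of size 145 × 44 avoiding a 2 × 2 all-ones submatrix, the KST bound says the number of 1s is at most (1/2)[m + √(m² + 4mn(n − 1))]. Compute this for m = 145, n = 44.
z(145, 44; 2, 2) ≤ (1/2)[145 + √(145² + 4·145·44·43)] = (1/2)[145 + √1118385] = 601.2686

Kővári–Sós–Turán: let r_1, ..., r_145 be the row sums and z = Σ r_i the total number of 1s. Each pair of columns can share at most one row with both entries 1 (else a 2×2 all-ones block appears), so Σ_i C(r_i, 2) ≤ C(44, 2) = 946. By convexity Σ_i C(r_i, 2) ≥ 145·C(z/145, 2) = z(z − 145)/(2·145), giving z² − 145z − 145·44·43 ≤ 0 and hence z ≤ (1/2)[145 + √(21025 + 4·274340)] = (1/2)[145 + √1118385] ≈ (1/2)(145 + 1057.5372) = 601.2686.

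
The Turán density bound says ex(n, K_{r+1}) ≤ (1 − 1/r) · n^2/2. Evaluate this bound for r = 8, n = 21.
Turán density bound = (7/8) · 21^2/2 = 3087/16 ≈ 192.9375

Turán's theorem: ex(n, K_{r+1}) is achieved by the complete r-partite Turán graph T(n, r) with parts as balanced as possible, and is at most (1 − 1/r) · n^2/2. For r = 8, n = 21: the density bound is (7/8) · 441/2 = 3087/16 ≈ 192.9375. The integer-valued extremum is e(T(21, 8)) = 192, which is strictly less than the density bound 3087/16 since 8 ∤ 21 (the parts of T(21, 8) cannot all be equal).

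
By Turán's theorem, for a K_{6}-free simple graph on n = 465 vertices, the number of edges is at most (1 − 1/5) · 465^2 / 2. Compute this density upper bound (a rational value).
Turán density bound = (4/5) · 465^2/2 = 86490

Turán's theorem: ex(n, K_{r+1}) is achieved by the complete r-partite Turán graph T(n, r) with parts as balanced as possible, and is at most (1 − 1/r) · n^2/2. For r = 5, n = 465: the density bound is (4/5) · 216225/2 = 86490. Since 5 ∣ 465, the Turán graph T(465, 5) has parts of equal size 93, and its edge count e(T(465, 5)) = 86490 attains the density bound exactly.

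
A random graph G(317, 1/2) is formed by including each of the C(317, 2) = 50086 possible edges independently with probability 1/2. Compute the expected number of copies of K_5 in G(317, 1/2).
E[# K_5] = C(317, 5) · (1/2)^C(5, 2) = 25843399323 / 2^10 ≈ 25237694.651367

For each 5-subset S of vertices (there are C(317, 5) = 25843399323 such S), let X_S = 1 if S induces a K_5 (all C(5, 2) = 10 edges present). Then P(X_S = 1) = (1/2)^10 = 1/1024. By linearity of expectation, E[# K_5] = C(317, 5) · (1/2)^10 = 25843399323 / 1024 ≈ 25237694.651367.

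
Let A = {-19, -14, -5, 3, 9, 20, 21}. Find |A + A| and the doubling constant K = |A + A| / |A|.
K = |A + A| / |A| = 26/7

Enumerate A + A = {a + b : a, b ∈ A}. With |A| = 7, there are |A|^2 = 49 ordered sum pairs; collecting distinct values, A + A = {-38, -33, -28, -24, -19, -16, -11, -10, -5, -2, 1, 2, 4, 6, 7, 12, 15, 16, 18, 23, 24, 29, 30, 40, 41, 42}, so |A + A| = 26. Thus K = 26/7. For comparison, the minimum possible |A + A| over all 7-element sets is 2·7 − 1 = 13 (so min K = 13/7), attained only by arithmetic progressions.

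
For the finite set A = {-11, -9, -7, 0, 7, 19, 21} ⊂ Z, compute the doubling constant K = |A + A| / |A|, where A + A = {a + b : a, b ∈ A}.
K = |A + A| / |A| = 23/7

Enumerate A + A = {a + b : a, b ∈ A}. With |A| = 7, there are |A|^2 = 49 ordered sum pairs; collecting distinct values, A + A = {-22, -20, -18, -16, -14, -11, -9, -7, -4, -2, 0, 7, 8, 10, 12, 14, 19, 21, 26, 28, 38, 40, 42}, so |A + A| = 23. Thus K = 23/7. For comparison, the minimum possible |A + A| over all 7-element sets is 2·7 − 1 = 13 (so min K = 13/7), attained only by arithmetic progressions.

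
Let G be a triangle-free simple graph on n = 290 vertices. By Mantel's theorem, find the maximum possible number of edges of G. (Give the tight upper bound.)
ex(290, K_3) = ⌊290^2/4⌋ = 21025

Mantel (1907): a triangle-free graph on n vertices has at most ⌊n^2/4⌋ edges, with equality for the complete bipartite graph K_{⌊n/2⌋, ⌈n/2⌉}. For n = 290: ⌊290^2/4⌋ = ⌊84100/4⌋ = 21025. The extremal graph is K_{145, 145}, which has 145·145 = 21025 edges.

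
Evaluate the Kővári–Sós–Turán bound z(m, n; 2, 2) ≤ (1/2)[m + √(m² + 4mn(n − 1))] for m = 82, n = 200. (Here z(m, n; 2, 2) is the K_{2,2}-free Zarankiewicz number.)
z(82, 200; 2, 2) ≤ (1/2)[82 + √(82² + 4·82·200·199)] = (1/2)[82 + √13061124] = 1848.0089

Kővári–Sós–Turán: let r_1, ..., r_82 be the row sums and z = Σ r_i the total number of 1s. Each pair of columns can share at most one row with both entries 1 (else a 2×2 all-ones block appears), so Σ_i C(r_i, 2) ≤ C(200, 2) = 19900. By convexity Σ_i C(r_i, 2) ≥ 82·C(z/82, 2) = z(z − 82)/(2·82), giving z² − 82z − 82·200·199 ≤ 0 and hence z ≤ (1/2)[82 + √(6724 + 4·3263600)] = (1/2)[82 + √13061124] ≈ (1/2)(82 + 3614.0177) = 1848.0089.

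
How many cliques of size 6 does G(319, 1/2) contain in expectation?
E[# K_6] = C(319, 6) · (1/2)^C(6, 2) = 1395956397297 / 2^15 ≈ 42601208.413605

For each 6-subset S of vertices (there are C(319, 6) = 1395956397297 such S), let X_S = 1 if S induces a K_6 (all C(6, 2) = 15 edges present). Then P(X_S = 1) = (1/2)^15 = 1/32768. By linearity of expectation, E[# K_6] = C(319, 6) · (1/2)^15 = 1395956397297 / 32768 ≈ 42601208.413605.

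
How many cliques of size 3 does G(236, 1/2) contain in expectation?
E[# K_3] = C(236, 3) · (1/2)^C(3, 2) = 2162940 / 2^3 = 540735/2 = 270367.5

For each 3-subset S of vertices (there are C(236, 3) = 2162940 such S), let X_S = 1 if S induces a K_3 (all C(3, 2) = 3 edges present). Then P(X_S = 1) = (1/2)^3 = 1/8. By linearity of expectation, E[# K_3] = C(236, 3) · (1/2)^3 = 2162940 / 8 = 540735/2 = 270367.5.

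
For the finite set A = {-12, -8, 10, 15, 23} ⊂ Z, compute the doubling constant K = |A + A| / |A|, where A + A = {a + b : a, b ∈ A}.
K = |A + A| / |A| = 15/5 = 3

Enumerate A + A = {a + b : a, b ∈ A}. With |A| = 5, there are |A|^2 = 25 ordered sum pairs; collecting distinct values, A + A = {-24, -20, -16, -2, 2, 3, 7, 11, 15, 20, 25, 30, 33, 38, 46}, so |A + A| = 15. Thus K = 15/5 = 3. For comparison, the minimum possible |A + A| over all 5-element sets is 2·5 − 1 = 9 (so min K = 9/5), attained only by arithmetic progressions.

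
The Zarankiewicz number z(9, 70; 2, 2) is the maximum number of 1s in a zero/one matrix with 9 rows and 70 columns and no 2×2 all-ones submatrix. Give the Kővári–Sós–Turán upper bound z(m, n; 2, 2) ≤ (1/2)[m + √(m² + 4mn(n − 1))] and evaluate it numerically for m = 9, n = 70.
z(9, 70; 2, 2) ≤ (1/2)[9 + √(9² + 4·9·70·69)] = (1/2)[9 + √173961] = 213.0432

Kővári–Sós–Turán: let r_1, ..., r_9 be the row sums and z = Σ r_i the total number of 1s. Each pair of columns can share at most one row with both entries 1 (else a 2×2 all-ones block appears), so Σ_i C(r_i, 2) ≤ C(70, 2) = 2415. By convexity Σ_i C(r_i, 2) ≥ 9·C(z/9, 2) = z(z − 9)/(2·9), giving z² − 9z − 9·70·69 ≤ 0 and hence z ≤ (1/2)[9 + √(81 + 4·43470)] = (1/2)[9 + √173961] ≈ (1/2)(9 + 417.0863) = 213.0432.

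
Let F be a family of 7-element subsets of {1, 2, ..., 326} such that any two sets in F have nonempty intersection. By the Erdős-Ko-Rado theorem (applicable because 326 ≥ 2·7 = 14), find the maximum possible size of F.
max |F| = C(325, 6) = 1562461336800

The Erdős-Ko-Rado theorem states: for n ≥ 2k, an intersecting family of k-subsets of an n-element set has size at most C(n − 1, k − 1), with equality for 'star' families {A ⊆ [n] : |A| = k, i ∈ A} (fix an element i). For n = 326, k = 7: C(325, 6) = 1562461336800.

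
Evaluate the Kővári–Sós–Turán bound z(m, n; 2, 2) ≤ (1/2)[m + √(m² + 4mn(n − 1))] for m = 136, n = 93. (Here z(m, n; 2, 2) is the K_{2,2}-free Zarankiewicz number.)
z(136, 93; 2, 2) ≤ (1/2)[136 + √(136² + 4·136·93·92)] = (1/2)[136 + √4672960] = 1148.8515

Kővári–Sós–Turán: let r_1, ..., r_136 be the row sums and z = Σ r_i the total number of 1s. Each pair of columns can share at most one row with both entries 1 (else a 2×2 all-ones block appears), so Σ_i C(r_i, 2) ≤ C(93, 2) = 4278. By convexity Σ_i C(r_i, 2) ≥ 136·C(z/136, 2) = z(z − 136)/(2·136), giving z² − 136z − 136·93·92 ≤ 0 and hence z ≤ (1/2)[136 + √(18496 + 4·1163616)] = (1/2)[136 + √4672960] ≈ (1/2)(136 + 2161.703) = 1148.8515.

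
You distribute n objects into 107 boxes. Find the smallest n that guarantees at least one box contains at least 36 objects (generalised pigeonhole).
n = (36 − 1)·107 + 1 = 3746

By the generalised pigeonhole principle, to guarantee some box contains ≥ r objects we need more than (r − 1) · k objects total. Threshold: n = (r − 1) · k + 1. With r = 36 and k = 107: n = 35 · 107 + 1 = 3745 + 1 = 3746. For n = 3745 = 35 · 107, we can put exactly 35 objects in every box, avoiding 36 in any single one — so 3746 is tight.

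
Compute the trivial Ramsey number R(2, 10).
R(2, 10) = 10

R(2, k) = k for all k ≥ 2: in a 2-colouring of K_k, either some edge is red (a red K_2) or all edges are blue (a blue K_k). And K_{9} coloured all-blue has no blue K_10, so R(2, 10) > 9. Hence R(2, 10) = 10.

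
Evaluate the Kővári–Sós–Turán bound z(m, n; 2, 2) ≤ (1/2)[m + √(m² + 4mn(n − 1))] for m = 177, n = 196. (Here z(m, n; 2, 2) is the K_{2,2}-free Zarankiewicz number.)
z(177, 196; 2, 2) ≤ (1/2)[177 + √(177² + 4·177·196·195)] = (1/2)[177 + √27091089] = 2690.955

Kővári–Sós–Turán: let r_1, ..., r_177 be the row sums and z = Σ r_i the total number of 1s. Each pair of columns can share at most one row with both entries 1 (else a 2×2 all-ones block appears), so Σ_i C(r_i, 2) ≤ C(196, 2) = 19110. By convexity Σ_i C(r_i, 2) ≥ 177·C(z/177, 2) = z(z − 177)/(2·177), giving z² − 177z − 177·196·195 ≤ 0 and hence z ≤ (1/2)[177 + √(31329 + 4·6764940)] = (1/2)[177 + √27091089] ≈ (1/2)(177 + 5204.9101) = 2690.955.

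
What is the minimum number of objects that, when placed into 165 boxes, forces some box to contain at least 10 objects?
n = (10 − 1)·165 + 1 = 1486

By the generalised pigeonhole principle, to guarantee some box contains ≥ r objects we need more than (r − 1) · k objects total. Threshold: n = (r − 1) · k + 1. With r = 10 and k = 165: n = 9 · 165 + 1 = 1485 + 1 = 1486. For n = 1485 = 9 · 165, we can put exactly 9 objects in every box, avoiding 10 in any single one — so 1486 is tight.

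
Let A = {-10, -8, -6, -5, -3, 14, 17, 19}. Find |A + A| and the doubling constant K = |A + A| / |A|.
K = |A + A| / |A| = 28/8 = 7/2

Enumerate A + A = {a + b : a, b ∈ A}. With |A| = 8, there are |A|^2 = 64 ordered sum pairs; collecting distinct values, A + A = {-20, -18, -16, -15, -14, -13, -12, -11, -10, -9, -8, -6, 4, 6, 7, 8, 9, 11, 12, 13, 14, 16, 28, 31, 33, 34, 36, 38}, so |A + A| = 28. Thus K = 28/8 = 7/2. For comparison, the minimum possible |A + A| over all 8-element sets is 2·8 − 1 = 15 (so min K = 15/8), attained only by arithmetic progressions.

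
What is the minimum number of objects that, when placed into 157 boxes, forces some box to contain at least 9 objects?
n = (9 − 1)·157 + 1 = 1257

By the generalised pigeonhole principle, to guarantee some box contains ≥ r objects we need more than (r − 1) · k objects total. Threshold: n = (r − 1) · k + 1. With r = 9 and k = 157: n = 8 · 157 + 1 = 1256 + 1 = 1257. For n = 1256 = 8 · 157, we can put exactly 8 objects in every box, avoiding 9 in any single one — so 1257 is tight.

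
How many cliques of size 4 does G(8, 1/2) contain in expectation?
E[# K_4] = C(8, 4) · (1/2)^C(4, 2) = 70 / 2^6 = 35/32 = 1.09375

For each 4-subset S of vertices (there are C(8, 4) = 70 such S), let X_S = 1 if S induces a K_4 (all C(4, 2) = 6 edges present). Then P(X_S = 1) = (1/2)^6 = 1/64. By linearity of expectation, E[# K_4] = C(8, 4) · (1/2)^6 = 70 / 64 = 35/32 = 1.09375.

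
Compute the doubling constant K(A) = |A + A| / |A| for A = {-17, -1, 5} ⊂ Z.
K = |A + A| / |A| = 6/3 = 2

Enumerate A + A = {a + b : a, b ∈ A}. With |A| = 3, there are |A|^2 = 9 ordered sum pairs; collecting distinct values, A + A = {-34, -18, -12, -2, 4, 10}, so |A + A| = 6. Thus K = 6/3 = 2. For comparison, the minimum possible |A + A| over all 3-element sets is 2·3 − 1 = 5 (so min K = 5/3), attained only by arithmetic progressions.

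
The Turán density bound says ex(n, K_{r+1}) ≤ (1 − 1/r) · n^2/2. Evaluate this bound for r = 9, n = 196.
Turán density bound = (8/9) · 196^2/2 = 153664/9 ≈ 17073.7778

Turán's theorem: ex(n, K_{r+1}) is achieved by the complete r-partite Turán graph T(n, r) with parts as balanced as possible, and is at most (1 − 1/r) · n^2/2. For r = 9, n = 196: the density bound is (8/9) · 38416/2 = 153664/9 ≈ 17073.7778. The integer-valued extremum is e(T(196, 9)) = 17073, which is strictly less than the density bound 153664/9 since 9 ∤ 196 (the parts of T(196, 9) cannot all be equal).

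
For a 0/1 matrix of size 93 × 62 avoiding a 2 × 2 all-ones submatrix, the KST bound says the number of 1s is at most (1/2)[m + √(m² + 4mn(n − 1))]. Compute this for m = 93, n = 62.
z(93, 62; 2, 2) ≤ (1/2)[93 + √(93² + 4·93·62·61)] = (1/2)[93 + √1415553] = 641.3851

Kővári–Sós–Turán: let r_1, ..., r_93 be the row sums and z = Σ r_i the total number of 1s. Each pair of columns can share at most one row with both entries 1 (else a 2×2 all-ones block appears), so Σ_i C(r_i, 2) ≤ C(62, 2) = 1891. By convexity Σ_i C(r_i, 2) ≥ 93·C(z/93, 2) = z(z − 93)/(2·93), giving z² − 93z − 93·62·61 ≤ 0 and hence z ≤ (1/2)[93 + √(8649 + 4·351726)] = (1/2)[93 + √1415553] ≈ (1/2)(93 + 1189.7701) = 641.3851.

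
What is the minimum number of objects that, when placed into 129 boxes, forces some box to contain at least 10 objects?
n = (10 − 1)·129 + 1 = 1162

By the generalised pigeonhole principle, to guarantee some box contains ≥ r objects we need more than (r − 1) · k objects total. Threshold: n = (r − 1) · k + 1. With r = 10 and k = 129: n = 9 · 129 + 1 = 1161 + 1 = 1162. For n = 1161 = 9 · 129, we can put exactly 9 objects in every box, avoiding 10 in any single one — so 1162 is tight.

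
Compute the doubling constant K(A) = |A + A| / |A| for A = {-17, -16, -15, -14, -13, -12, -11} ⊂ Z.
K = |A + A| / |A| = 13/7

Enumerate A + A = {a + b : a, b ∈ A}. With |A| = 7, there are |A|^2 = 49 ordered sum pairs; collecting distinct values, A + A = {-34, -33, -32, -31, -30, -29, -28, -27, -26, -25, -24, -23, -22}, so |A + A| = 13. Thus K = 13/7. Here |A + A| = 2|A| − 1 = 13, the minimum possible — so K = 13/7 is minimal, which holds iff A is an arithmetic progression.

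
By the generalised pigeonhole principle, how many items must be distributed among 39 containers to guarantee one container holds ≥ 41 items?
n = (41 − 1)·39 + 1 = 1561

By the generalised pigeonhole principle, to guarantee some box contains ≥ r objects we need more than (r − 1) · k objects total. Threshold: n = (r − 1) · k + 1. With r = 41 and k = 39: n = 40 · 39 + 1 = 1560 + 1 = 1561. For n = 1560 = 40 · 39, we can put exactly 40 objects in every box, avoiding 41 in any single one — so 1561 is tight.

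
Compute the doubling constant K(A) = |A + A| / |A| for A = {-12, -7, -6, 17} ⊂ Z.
K = |A + A| / |A| = 10/4 = 5/2

Enumerate A + A = {a + b : a, b ∈ A}. With |A| = 4, there are |A|^2 = 16 ordered sum pairs; collecting distinct values, A + A = {-24, -19, -18, -14, -13, -12, 5, 10, 11, 34}, so |A + A| = 10. Thus K = 10/4 = 5/2. For comparison, the minimum possible |A + A| over all 4-element sets is 2·4 − 1 = 7 (so min K = 7/4), attained only by arithmetic progressions.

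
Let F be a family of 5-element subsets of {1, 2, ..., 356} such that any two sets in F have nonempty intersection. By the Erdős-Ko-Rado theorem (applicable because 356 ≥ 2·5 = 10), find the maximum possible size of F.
max |F| = C(355, 4) = 650635480

Erdős-Ko-Rado (1961): when n ≥ 2k, max |F| = C(n−1, k−1). The bound is attained by the star {A : i ∈ A} for any fixed i ∈ [n]. Here C(356−1, 5−1) = C(355, 4) = 650635480.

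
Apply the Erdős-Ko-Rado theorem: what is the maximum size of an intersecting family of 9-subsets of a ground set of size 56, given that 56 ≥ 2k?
max |F| = C(55, 8) = 1217566350

The Erdős-Ko-Rado theorem states: for n ≥ 2k, an intersecting family of k-subsets of an n-element set has size at most C(n − 1, k − 1), with equality for 'star' families {A ⊆ [n] : |A| = k, i ∈ A} (fix an element i). For n = 56, k = 9: C(55, 8) = 1217566350.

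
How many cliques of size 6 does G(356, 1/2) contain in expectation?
E[# K_6] = C(356, 6) · (1/2)^C(6, 2) = 2710026901296 / 2^15 = 169376681331/2048 ≈ 82703457.681152

For each 6-subset S of vertices (there are C(356, 6) = 2710026901296 such S), let X_S = 1 if S induces a K_6 (all C(6, 2) = 15 edges present). Then P(X_S = 1) = (1/2)^15 = 1/32768. By linearity of expectation, E[# K_6] = C(356, 6) · (1/2)^15 = 2710026901296 / 32768 = 169376681331/2048 ≈ 82703457.681152.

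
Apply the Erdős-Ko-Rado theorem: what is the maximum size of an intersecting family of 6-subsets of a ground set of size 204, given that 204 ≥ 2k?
max |F| = C(203, 5) = 2733664990

The Erdős-Ko-Rado theorem states: for n ≥ 2k, an intersecting family of k-subsets of an n-element set has size at most C(n − 1, k − 1), with equality for 'star' families {A ⊆ [n] : |A| = k, i ∈ A} (fix an element i). For n = 204, k = 6: C(203, 5) = 2733664990.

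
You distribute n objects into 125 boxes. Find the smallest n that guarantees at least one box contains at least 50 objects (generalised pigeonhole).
n = (50 − 1)·125 + 1 = 6126

By the generalised pigeonhole principle, to guarantee some box contains ≥ r objects we need more than (r − 1) · k objects total. Threshold: n = (r − 1) · k + 1. With r = 50 and k = 125: n = 49 · 125 + 1 = 6125 + 1 = 6126. For n = 6125 = 49 · 125, we can put exactly 49 objects in every box, avoiding 50 in any single one — so 6126 is tight.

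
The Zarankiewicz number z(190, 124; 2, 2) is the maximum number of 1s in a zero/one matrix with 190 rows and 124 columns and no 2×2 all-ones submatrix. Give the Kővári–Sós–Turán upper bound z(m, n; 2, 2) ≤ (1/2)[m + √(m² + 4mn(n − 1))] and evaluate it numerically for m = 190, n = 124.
z(190, 124; 2, 2) ≤ (1/2)[190 + √(190² + 4·190·124·123)] = (1/2)[190 + √11627620] = 1799.9648

Kővári–Sós–Turán: let r_1, ..., r_190 be the row sums and z = Σ r_i the total number of 1s. Each pair of columns can share at most one row with both entries 1 (else a 2×2 all-ones block appears), so Σ_i C(r_i, 2) ≤ C(124, 2) = 7626. By convexity Σ_i C(r_i, 2) ≥ 190·C(z/190, 2) = z(z − 190)/(2·190), giving z² − 190z − 190·124·123 ≤ 0 and hence z ≤ (1/2)[190 + √(36100 + 4·2897880)] = (1/2)[190 + √11627620] ≈ (1/2)(190 + 3409.9296) = 1799.9648.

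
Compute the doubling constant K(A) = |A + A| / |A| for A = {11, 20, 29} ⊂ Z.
K = |A + A| / |A| = 5/3

Enumerate A + A = {a + b : a, b ∈ A}. With |A| = 3, there are |A|^2 = 9 ordered sum pairs; collecting distinct values, A + A = {22, 31, 40, 49, 58}, so |A + A| = 5. Thus K = 5/3. Here |A + A| = 2|A| − 1 = 5, the minimum possible — so K = 5/3 is minimal, which holds iff A is an arithmetic progression.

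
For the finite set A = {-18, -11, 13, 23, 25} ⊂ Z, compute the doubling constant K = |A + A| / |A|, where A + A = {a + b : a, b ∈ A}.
K = |A + A| / |A| = 15/5 = 3

Enumerate A + A = {a + b : a, b ∈ A}. With |A| = 5, there are |A|^2 = 25 ordered sum pairs; collecting distinct values, A + A = {-36, -29, -22, -5, 2, 5, 7, 12, 14, 26, 36, 38, 46, 48, 50}, so |A + A| = 15. Thus K = 15/5 = 3. For comparison, the minimum possible |A + A| over all 5-element sets is 2·5 − 1 = 9 (so min K = 9/5), attained only by arithmetic progressions.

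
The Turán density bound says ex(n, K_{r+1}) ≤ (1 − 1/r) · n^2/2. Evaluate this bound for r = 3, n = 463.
Turán density bound = (2/3) · 463^2/2 = 214369/3 ≈ 71456.3333

Turán's theorem: ex(n, K_{r+1}) is achieved by the complete r-partite Turán graph T(n, r) with parts as balanced as possible, and is at most (1 − 1/r) · n^2/2. For r = 3, n = 463: the density bound is (2/3) · 214369/2 = 214369/3 ≈ 71456.3333. The integer-valued extremum is e(T(463, 3)) = 71456, which is strictly less than the density bound 214369/3 since 3 ∤ 463 (the parts of T(463, 3) cannot all be equal).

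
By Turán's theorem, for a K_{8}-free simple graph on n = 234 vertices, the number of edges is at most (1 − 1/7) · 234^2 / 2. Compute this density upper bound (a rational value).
Turán density bound = (6/7) · 234^2/2 = 164268/7 ≈ 23466.8571

Turán's theorem: ex(n, K_{r+1}) is achieved by the complete r-partite Turán graph T(n, r) with parts as balanced as possible, and is at most (1 − 1/r) · n^2/2. For r = 7, n = 234: the density bound is (6/7) · 54756/2 = 164268/7 ≈ 23466.8571. The integer-valued extremum is e(T(234, 7)) = 23466, which is strictly less than the density bound 164268/7 since 7 ∤ 234 (the parts of T(234, 7) cannot all be equal).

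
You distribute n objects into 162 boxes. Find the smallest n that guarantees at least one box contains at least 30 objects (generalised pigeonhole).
n = (30 − 1)·162 + 1 = 4699

By the generalised pigeonhole principle, to guarantee some box contains ≥ r objects we need more than (r − 1) · k objects total. Threshold: n = (r − 1) · k + 1. With r = 30 and k = 162: n = 29 · 162 + 1 = 4698 + 1 = 4699. For n = 4698 = 29 · 162, we can put exactly 29 objects in every box, avoiding 30 in any single one — so 4699 is tight.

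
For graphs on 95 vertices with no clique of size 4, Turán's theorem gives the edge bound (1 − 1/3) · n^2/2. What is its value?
Turán density bound = (2/3) · 95^2/2 = 9025/3 ≈ 3008.3333

Turán's theorem: ex(n, K_{r+1}) is achieved by the complete r-partite Turán graph T(n, r) with parts as balanced as possible, and is at most (1 − 1/r) · n^2/2. For r = 3, n = 95: the density bound is (2/3) · 9025/2 = 9025/3 ≈ 3008.3333. The integer-valued extremum is e(T(95, 3)) = 3008, which is strictly less than the density bound 9025/3 since 3 ∤ 95 (the parts of T(95, 3) cannot all be equal).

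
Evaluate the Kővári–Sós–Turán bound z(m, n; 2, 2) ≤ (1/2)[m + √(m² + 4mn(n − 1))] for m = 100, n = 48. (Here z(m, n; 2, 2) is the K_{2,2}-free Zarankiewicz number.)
z(100, 48; 2, 2) ≤ (1/2)[100 + √(100² + 4·100·48·47)] = (1/2)[100 + √912400] = 527.5982

Kővári–Sós–Turán: let r_1, ..., r_100 be the row sums and z = Σ r_i the total number of 1s. Each pair of columns can share at most one row with both entries 1 (else a 2×2 all-ones block appears), so Σ_i C(r_i, 2) ≤ C(48, 2) = 1128. By convexity Σ_i C(r_i, 2) ≥ 100·C(z/100, 2) = z(z − 100)/(2·100), giving z² − 100z − 100·48·47 ≤ 0 and hence z ≤ (1/2)[100 + √(10000 + 4·225600)] = (1/2)[100 + √912400] ≈ (1/2)(100 + 955.1963) = 527.5982.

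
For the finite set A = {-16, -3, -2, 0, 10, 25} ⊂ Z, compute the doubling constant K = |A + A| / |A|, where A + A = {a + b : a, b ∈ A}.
K = |A + A| / |A| = 20/6 = 10/3

Enumerate A + A = {a + b : a, b ∈ A}. With |A| = 6, there are |A|^2 = 36 ordered sum pairs; collecting distinct values, A + A = {-32, -19, -18, -16, -6, -5, -4, -3, -2, 0, 7, 8, 9, 10, 20, 22, 23, 25, 35, 50}, so |A + A| = 20. Thus K = 20/6 = 10/3. For comparison, the minimum possible |A + A| over all 6-element sets is 2·6 − 1 = 11 (so min K = 11/6), attained only by arithmetic progressions.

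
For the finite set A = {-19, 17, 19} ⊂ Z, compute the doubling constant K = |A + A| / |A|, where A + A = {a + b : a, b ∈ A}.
K = |A + A| / |A| = 6/3 = 2

Enumerate A + A = {a + b : a, b ∈ A}. With |A| = 3, there are |A|^2 = 9 ordered sum pairs; collecting distinct values, A + A = {-38, -2, 0, 34, 36, 38}, so |A + A| = 6. Thus K = 6/3 = 2. For comparison, the minimum possible |A + A| over all 3-element sets is 2·3 − 1 = 5 (so min K = 5/3), attained only by arithmetic progressions.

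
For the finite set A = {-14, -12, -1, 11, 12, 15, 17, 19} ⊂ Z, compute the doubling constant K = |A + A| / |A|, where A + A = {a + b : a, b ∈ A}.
K = |A + A| / |A| = 31/8

Enumerate A + A = {a + b : a, b ∈ A}. With |A| = 8, there are |A|^2 = 64 ordered sum pairs; collecting distinct values, A + A = {-28, -26, -24, -15, -13, -3, -2, -1, 0, 1, 3, 5, 7, 10, 11, 14, 16, 18, 22, 23, 24, 26, 27, 28, 29, 30, 31, 32, 34, 36, 38}, so |A + A| = 31. Thus K = 31/8. For comparison, the minimum possible |A + A| over all 8-element sets is 2·8 − 1 = 15 (so min K = 15/8), attained only by arithmetic progressions.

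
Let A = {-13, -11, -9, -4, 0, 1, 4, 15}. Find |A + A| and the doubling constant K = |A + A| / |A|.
K = |A + A| / |A| = 29/8

Enumerate A + A = {a + b : a, b ∈ A}. With |A| = 8, there are |A|^2 = 64 ordered sum pairs; collecting distinct values, A + A = {-26, -24, -22, -20, -18, -17, -15, -13, -12, -11, -10, -9, -8, -7, -5, -4, -3, 0, 1, 2, 4, 5, 6, 8, 11, 15, 16, 19, 30}, so |A + A| = 29. Thus K = 29/8. For comparison, the minimum possible |A + A| over all 8-element sets is 2·8 − 1 = 15 (so min K = 15/8), attained only by arithmetic progressions.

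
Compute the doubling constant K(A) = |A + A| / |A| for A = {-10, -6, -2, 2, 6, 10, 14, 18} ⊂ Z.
K = |A + A| / |A| = 15/8

Enumerate A + A = {a + b : a, b ∈ A}. With |A| = 8, there are |A|^2 = 64 ordered sum pairs; collecting distinct values, A + A = {-20, -16, -12, -8, -4, 0, 4, 8, 12, 16, 20, 24, 28, 32, 36}, so |A + A| = 15. Thus K = 15/8. Here |A + A| = 2|A| − 1 = 15, the minimum possible — so K = 15/8 is minimal, which holds iff A is an arithmetic progression.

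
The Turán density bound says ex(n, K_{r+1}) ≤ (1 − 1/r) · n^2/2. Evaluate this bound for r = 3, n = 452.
Turán density bound = (2/3) · 452^2/2 = 204304/3 ≈ 68101.3333

Turán's theorem: ex(n, K_{r+1}) is achieved by the complete r-partite Turán graph T(n, r) with parts as balanced as possible, and is at most (1 − 1/r) · n^2/2. For r = 3, n = 452: the density bound is (2/3) · 204304/2 = 204304/3 ≈ 68101.3333. The integer-valued extremum is e(T(452, 3)) = 68101, which is strictly less than the density bound 204304/3 since 3 ∤ 452 (the parts of T(452, 3) cannot all be equal).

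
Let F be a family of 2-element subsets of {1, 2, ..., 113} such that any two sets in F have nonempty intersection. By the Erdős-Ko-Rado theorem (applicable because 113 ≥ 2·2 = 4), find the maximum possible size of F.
max |F| = C(112, 1) = 112

Erdős-Ko-Rado (1961): when n ≥ 2k, max |F| = C(n−1, k−1). The bound is attained by the star {A : i ∈ A} for any fixed i ∈ [n]. Here C(113−1, 2−1) = C(112, 1) = 112.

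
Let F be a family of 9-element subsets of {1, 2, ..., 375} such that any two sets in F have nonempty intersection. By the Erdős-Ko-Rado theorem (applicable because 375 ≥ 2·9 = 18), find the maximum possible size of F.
max |F| = C(374, 8) = 8804784546373926

Erdős-Ko-Rado (1961): when n ≥ 2k, max |F| = C(n−1, k−1). The bound is attained by the star {A : i ∈ A} for any fixed i ∈ [n]. Here C(375−1, 9−1) = C(374, 8) = 8804784546373926.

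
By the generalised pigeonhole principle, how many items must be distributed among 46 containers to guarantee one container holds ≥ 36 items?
n = (36 − 1)·46 + 1 = 1611

By the generalised pigeonhole principle, to guarantee some box contains ≥ r objects we need more than (r − 1) · k objects total. Threshold: n = (r − 1) · k + 1. With r = 36 and k = 46: n = 35 · 46 + 1 = 1610 + 1 = 1611. For n = 1610 = 35 · 46, we can put exactly 35 objects in every box, avoiding 36 in any single one — so 1611 is tight.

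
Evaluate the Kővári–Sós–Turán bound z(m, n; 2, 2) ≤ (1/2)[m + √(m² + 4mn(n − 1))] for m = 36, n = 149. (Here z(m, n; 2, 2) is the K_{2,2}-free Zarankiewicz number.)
z(36, 149; 2, 2) ≤ (1/2)[36 + √(36² + 4·36·149·148)] = (1/2)[36 + √3176784] = 909.1768

Kővári–Sós–Turán: let r_1, ..., r_36 be the row sums and z = Σ r_i the total number of 1s. Each pair of columns can share at most one row with both entries 1 (else a 2×2 all-ones block appears), so Σ_i C(r_i, 2) ≤ C(149, 2) = 11026. By convexity Σ_i C(r_i, 2) ≥ 36·C(z/36, 2) = z(z − 36)/(2·36), giving z² − 36z − 36·149·148 ≤ 0 and hence z ≤ (1/2)[36 + √(1296 + 4·793872)] = (1/2)[36 + √3176784] ≈ (1/2)(36 + 1782.3535) = 909.1768.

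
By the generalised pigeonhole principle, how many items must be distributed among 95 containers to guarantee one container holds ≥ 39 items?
n = (39 − 1)·95 + 1 = 3611

By the generalised pigeonhole principle, to guarantee some box contains ≥ r objects we need more than (r − 1) · k objects total. Threshold: n = (r − 1) · k + 1. With r = 39 and k = 95: n = 38 · 95 + 1 = 3610 + 1 = 3611. For n = 3610 = 38 · 95, we can put exactly 38 objects in every box, avoiding 39 in any single one — so 3611 is tight.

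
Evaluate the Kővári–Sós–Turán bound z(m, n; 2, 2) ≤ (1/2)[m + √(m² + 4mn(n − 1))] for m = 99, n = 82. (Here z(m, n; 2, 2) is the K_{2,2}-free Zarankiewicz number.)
z(99, 82; 2, 2) ≤ (1/2)[99 + √(99² + 4·99·82·81)] = (1/2)[99 + √2640033] = 861.9089

Kővári–Sós–Turán: let r_1, ..., r_99 be the row sums and z = Σ r_i the total number of 1s. Each pair of columns can share at most one row with both entries 1 (else a 2×2 all-ones block appears), so Σ_i C(r_i, 2) ≤ C(82, 2) = 3321. By convexity Σ_i C(r_i, 2) ≥ 99·C(z/99, 2) = z(z − 99)/(2·99), giving z² − 99z − 99·82·81 ≤ 0 and hence z ≤ (1/2)[99 + √(9801 + 4·657558)] = (1/2)[99 + √2640033] ≈ (1/2)(99 + 1624.8178) = 861.9089.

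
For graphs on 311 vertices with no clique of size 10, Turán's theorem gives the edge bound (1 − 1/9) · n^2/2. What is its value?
Turán density bound = (8/9) · 311^2/2 = 386884/9 ≈ 42987.1111

Turán's theorem: ex(n, K_{r+1}) is achieved by the complete r-partite Turán graph T(n, r) with parts as balanced as possible, and is at most (1 − 1/r) · n^2/2. For r = 9, n = 311: the density bound is (8/9) · 96721/2 = 386884/9 ≈ 42987.1111. The integer-valued extremum is e(T(311, 9)) = 42986, which is strictly less than the density bound 386884/9 since 9 ∤ 311 (the parts of T(311, 9) cannot all be equal).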